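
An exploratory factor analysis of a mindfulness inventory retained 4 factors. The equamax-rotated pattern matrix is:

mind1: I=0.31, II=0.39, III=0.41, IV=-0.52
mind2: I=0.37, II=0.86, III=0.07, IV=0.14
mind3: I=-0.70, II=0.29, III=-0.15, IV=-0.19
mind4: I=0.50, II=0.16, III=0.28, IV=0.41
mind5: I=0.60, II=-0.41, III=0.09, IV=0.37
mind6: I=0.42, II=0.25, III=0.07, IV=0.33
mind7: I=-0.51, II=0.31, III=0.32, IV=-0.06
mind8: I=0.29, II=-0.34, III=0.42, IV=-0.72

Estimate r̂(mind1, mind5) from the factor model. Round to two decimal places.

r̂ = Σ λ_i·λ_j across factors = (0.31)(0.60) + (0.39)(-0.41) + (0.41)(0.09) + (-0.52)(0.37)
  = +0.1860 -0.1599 +0.0369 -0.1924 = -0.1294

-0.13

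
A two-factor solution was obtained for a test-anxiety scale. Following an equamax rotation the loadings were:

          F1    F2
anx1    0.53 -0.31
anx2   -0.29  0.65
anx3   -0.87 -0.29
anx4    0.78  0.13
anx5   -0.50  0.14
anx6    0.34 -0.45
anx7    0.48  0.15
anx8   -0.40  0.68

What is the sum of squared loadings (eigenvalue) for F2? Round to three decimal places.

1.327

SS loadings for F2 = (-0.31)² + 0.65² + (-0.29)² + 0.13² + 0.14² + (-0.45)² + 0.15² + 0.68² = 0.0961 + 0.4225 + 0.0841 + 0.0169 + 0.0196 + 0.2025 + 0.0225 + 0.4624 = 1.3266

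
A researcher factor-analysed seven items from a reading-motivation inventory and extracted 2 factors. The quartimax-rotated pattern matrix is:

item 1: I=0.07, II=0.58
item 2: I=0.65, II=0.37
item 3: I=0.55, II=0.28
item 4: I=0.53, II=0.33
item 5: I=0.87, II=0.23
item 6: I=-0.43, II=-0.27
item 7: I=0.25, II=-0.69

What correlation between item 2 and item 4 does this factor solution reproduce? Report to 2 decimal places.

r̂ = Σ λ_i·λ_j across factors = (0.65)(0.53) + (0.37)(0.33)
  = +0.3445 +0.1221 = 0.4666

0.47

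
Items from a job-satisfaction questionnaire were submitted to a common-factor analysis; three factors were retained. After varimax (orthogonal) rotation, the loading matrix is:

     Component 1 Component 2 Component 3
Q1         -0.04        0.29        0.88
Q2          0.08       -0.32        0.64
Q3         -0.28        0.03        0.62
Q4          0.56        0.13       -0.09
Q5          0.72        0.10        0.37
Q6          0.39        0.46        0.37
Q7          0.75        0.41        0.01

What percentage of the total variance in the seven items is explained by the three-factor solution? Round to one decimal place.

SS loadings by factor: 1.6330, 0.5940, 1.8504; total = 4.0774.
Total variance with 7 standardized items is 7, so the solution explains 4.0774/7 = 0.5825 = 58.25%.

58.2%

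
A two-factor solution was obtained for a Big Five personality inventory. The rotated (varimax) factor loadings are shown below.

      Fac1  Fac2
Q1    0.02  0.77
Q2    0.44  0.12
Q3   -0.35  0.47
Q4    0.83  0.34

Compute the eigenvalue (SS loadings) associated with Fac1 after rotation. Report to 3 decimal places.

1.005

SS loadings for Fac1 = 0.02² + 0.44² + (-0.35)² + 0.83² = 0.0004 + 0.1936 + 0.1225 + 0.6889 = 1.0054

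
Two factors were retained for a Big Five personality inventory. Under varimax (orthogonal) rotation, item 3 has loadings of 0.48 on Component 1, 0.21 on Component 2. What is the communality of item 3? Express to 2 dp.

0.27

h² = 0.48² + 0.21² = 0.2304 + 0.0441 = 0.2745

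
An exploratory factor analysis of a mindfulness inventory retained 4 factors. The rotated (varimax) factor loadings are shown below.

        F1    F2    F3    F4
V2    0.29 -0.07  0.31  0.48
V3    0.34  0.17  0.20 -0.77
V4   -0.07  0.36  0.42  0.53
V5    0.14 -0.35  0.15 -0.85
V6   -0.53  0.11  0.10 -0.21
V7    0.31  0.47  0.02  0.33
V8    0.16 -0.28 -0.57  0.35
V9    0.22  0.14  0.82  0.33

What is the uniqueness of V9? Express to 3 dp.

h² = 0.22² + 0.14² + 0.82² + 0.33² = 0.0484 + 0.0196 + 0.6724 + 0.1089 = 0.8493
Uniqueness u² = 1 − h² = 1 − 0.8493 = 0.1507

0.151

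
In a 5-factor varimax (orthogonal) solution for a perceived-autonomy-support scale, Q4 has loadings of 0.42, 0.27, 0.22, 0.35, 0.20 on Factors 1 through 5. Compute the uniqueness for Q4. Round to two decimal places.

h² = 0.42² + 0.27² + 0.22² + 0.35² + 0.20² = 0.1764 + 0.0729 + 0.0484 + 0.1225 + 0.0400 = 0.4602
Uniqueness u² = 1 − h² = 1 − 0.4602 = 0.5398

0.54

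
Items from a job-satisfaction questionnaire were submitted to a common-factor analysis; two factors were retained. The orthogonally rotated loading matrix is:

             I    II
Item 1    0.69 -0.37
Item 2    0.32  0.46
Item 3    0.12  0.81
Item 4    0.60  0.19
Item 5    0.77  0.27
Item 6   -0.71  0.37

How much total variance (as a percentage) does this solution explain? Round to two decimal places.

SS loadings by factor: 2.0499, 1.2505; total = 3.3004.
Total variance with 6 standardized items is 6, so the solution explains 3.3004/6 = 0.5501 = 55.01%.

55.01%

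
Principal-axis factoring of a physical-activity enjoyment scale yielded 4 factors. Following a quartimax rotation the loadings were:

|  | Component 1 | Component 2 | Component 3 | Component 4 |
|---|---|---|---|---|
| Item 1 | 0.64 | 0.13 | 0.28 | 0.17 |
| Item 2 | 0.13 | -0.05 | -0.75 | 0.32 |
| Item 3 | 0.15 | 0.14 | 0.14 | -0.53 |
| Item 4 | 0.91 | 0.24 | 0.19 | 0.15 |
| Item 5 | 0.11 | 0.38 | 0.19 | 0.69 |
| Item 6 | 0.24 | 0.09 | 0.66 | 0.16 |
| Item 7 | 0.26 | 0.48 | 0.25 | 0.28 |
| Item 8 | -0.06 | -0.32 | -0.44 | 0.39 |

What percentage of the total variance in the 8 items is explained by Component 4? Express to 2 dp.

14.59%

SS loadings for Component 4 = 0.17² + 0.32² + (-0.53)² + 0.15² + 0.69² + 0.16² + 0.28² + 0.39² = 1.1669
With 8 standardized items, total variance = 8. Proportion = 1.1669/8 = 0.1459 → 14.59%.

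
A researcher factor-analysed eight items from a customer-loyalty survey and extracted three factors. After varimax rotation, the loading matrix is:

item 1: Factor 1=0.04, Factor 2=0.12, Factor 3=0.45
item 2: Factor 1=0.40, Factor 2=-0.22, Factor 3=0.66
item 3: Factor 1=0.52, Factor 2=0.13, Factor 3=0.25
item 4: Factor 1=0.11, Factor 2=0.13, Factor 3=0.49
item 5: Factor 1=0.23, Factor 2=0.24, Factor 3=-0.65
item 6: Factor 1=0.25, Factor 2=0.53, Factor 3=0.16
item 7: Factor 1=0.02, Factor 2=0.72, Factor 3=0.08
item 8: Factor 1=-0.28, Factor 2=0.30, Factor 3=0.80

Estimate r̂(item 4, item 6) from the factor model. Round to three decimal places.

0.175

r̂ = Σ λ_i·λ_j across factors = (0.11)(0.25) + (0.13)(0.53) + (0.49)(0.16)
  = +0.0275 +0.0689 +0.0784 = 0.1748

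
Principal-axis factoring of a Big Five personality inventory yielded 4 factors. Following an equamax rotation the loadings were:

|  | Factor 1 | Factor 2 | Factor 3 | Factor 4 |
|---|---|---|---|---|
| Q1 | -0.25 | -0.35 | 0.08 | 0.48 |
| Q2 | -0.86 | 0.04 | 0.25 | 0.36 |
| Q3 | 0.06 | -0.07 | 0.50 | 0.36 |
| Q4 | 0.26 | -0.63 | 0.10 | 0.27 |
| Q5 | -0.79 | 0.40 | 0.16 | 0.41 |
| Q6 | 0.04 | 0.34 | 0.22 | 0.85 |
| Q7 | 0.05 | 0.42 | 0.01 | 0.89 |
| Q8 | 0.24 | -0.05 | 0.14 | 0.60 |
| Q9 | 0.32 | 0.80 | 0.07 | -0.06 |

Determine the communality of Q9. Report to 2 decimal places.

0.75

h² = 0.32² + 0.80² + 0.07² + (-0.06)² = 0.1024 + 0.6400 + 0.0049 + 0.0036 = 0.7509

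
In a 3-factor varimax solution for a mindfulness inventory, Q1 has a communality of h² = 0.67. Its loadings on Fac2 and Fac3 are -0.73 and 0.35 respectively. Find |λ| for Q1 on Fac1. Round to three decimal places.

0.121

Under orthogonal rotation h² = Σλ², so λ_Fac1² = h² − (0.6554) = 0.67 − 0.6554 = 0.0146.
|λ| = √0.0146 = 0.1208.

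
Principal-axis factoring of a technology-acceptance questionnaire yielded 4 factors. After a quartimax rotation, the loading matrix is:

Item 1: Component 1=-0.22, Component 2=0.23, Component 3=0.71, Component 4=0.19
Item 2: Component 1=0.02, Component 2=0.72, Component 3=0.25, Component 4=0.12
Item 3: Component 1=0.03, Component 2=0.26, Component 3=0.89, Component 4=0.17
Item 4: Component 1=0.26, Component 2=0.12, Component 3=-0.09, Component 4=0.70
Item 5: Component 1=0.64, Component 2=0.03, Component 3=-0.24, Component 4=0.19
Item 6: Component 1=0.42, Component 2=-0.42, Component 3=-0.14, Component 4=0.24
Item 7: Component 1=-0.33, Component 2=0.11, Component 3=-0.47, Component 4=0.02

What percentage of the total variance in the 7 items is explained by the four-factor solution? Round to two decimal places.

56.90%

SS loadings by factor: 0.8122, 0.8427, 1.6649, 0.6635; total = 3.9833.
Total variance with 7 standardized items is 7, so the solution explains 3.9833/7 = 0.5690 = 56.90%.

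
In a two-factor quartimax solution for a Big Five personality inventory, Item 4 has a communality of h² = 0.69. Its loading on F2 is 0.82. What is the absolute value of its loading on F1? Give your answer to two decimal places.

Under orthogonal rotation h² = Σλ², so λ_F1² = h² − (0.6724) = 0.69 − 0.6724 = 0.0176.
|λ| = √0.0176 = 0.1327.

0.13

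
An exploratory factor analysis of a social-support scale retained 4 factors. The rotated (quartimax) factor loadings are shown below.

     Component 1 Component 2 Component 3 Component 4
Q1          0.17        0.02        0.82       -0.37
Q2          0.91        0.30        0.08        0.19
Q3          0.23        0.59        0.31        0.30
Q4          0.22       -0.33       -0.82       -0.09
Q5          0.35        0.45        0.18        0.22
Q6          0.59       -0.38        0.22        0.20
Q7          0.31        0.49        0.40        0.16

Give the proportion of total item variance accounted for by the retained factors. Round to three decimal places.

0.676

Communalities: 0.8386, 0.9606, 0.5871, 0.8378, 0.4058, 0.5809, 0.5218; Σh² = 4.7326.
Total variance with 7 standardized items is 7, so the solution explains 4.7326/7 = 0.6761.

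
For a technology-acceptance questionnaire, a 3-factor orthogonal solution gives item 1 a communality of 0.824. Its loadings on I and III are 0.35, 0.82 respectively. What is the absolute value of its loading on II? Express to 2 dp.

Under orthogonal rotation h² = Σλ², so λ_II² = h² − (0.7949) = 0.824 − 0.7949 = 0.0291.
|λ| = √0.0291 = 0.1706.

0.17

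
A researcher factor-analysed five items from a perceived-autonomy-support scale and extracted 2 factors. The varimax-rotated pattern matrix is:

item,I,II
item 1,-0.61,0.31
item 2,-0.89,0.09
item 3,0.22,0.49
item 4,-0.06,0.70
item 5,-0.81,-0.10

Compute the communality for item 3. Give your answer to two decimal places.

0.29

h² = 0.22² + 0.49² = 0.0484 + 0.2401 = 0.2885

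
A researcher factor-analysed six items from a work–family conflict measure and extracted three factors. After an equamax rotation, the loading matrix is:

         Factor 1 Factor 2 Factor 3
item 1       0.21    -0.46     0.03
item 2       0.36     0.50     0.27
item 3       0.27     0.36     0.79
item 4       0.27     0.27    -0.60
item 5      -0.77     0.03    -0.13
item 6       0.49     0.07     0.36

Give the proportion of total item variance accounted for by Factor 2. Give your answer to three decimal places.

SS loadings for Factor 2 = (-0.46)² + 0.50² + 0.36² + 0.27² + 0.03² + 0.07² = 0.6699
Proportion of variance = 0.6699 / 6 = 0.1117.

0.112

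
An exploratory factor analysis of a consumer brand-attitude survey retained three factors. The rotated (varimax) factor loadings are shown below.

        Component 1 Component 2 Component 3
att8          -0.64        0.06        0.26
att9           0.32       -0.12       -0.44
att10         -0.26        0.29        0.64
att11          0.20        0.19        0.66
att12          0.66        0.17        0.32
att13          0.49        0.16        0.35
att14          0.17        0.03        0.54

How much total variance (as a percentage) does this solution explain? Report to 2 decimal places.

SS loadings by factor: 1.3242, 0.1936, 1.6229; total = 3.1407.
Total variance with 7 standardized items is 7, so the solution explains 3.1407/7 = 0.4487 = 44.87%.

44.87%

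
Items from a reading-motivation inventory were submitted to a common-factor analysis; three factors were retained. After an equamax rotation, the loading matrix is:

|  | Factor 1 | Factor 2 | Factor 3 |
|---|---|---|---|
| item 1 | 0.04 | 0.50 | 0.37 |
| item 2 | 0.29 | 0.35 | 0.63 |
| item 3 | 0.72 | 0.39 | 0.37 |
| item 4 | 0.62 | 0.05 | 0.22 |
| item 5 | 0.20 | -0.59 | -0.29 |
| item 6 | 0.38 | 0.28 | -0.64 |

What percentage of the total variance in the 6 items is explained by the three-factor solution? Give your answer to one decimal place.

Communalities: 0.3885, 0.6035, 0.8074, 0.4353, 0.4722, 0.6324; Σh² = 3.3393.
Total variance with 6 standardized items is 6, so the solution explains 3.3393/6 = 0.5565 = 55.66%.

55.7%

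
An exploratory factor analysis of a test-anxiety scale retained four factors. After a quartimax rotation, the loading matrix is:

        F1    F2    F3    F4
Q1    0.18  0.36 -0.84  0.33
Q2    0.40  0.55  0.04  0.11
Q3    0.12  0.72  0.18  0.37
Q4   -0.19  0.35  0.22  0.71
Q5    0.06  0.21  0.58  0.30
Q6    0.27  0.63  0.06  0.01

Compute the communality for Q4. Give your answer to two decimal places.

0.71

h² = (-0.19)² + 0.35² + 0.22² + 0.71² = 0.0361 + 0.1225 + 0.0484 + 0.5041 = 0.7111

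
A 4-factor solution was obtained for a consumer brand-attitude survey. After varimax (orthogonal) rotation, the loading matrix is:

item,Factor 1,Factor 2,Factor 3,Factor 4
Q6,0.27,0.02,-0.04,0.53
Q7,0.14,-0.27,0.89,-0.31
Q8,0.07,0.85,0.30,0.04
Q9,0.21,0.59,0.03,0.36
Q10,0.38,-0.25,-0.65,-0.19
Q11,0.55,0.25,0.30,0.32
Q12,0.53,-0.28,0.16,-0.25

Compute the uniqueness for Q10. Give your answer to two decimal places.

h² = 0.38² + (-0.25)² + (-0.65)² + (-0.19)² = 0.1444 + 0.0625 + 0.4225 + 0.0361 = 0.6655
Uniqueness u² = 1 − h² = 1 − 0.6655 = 0.3345

0.33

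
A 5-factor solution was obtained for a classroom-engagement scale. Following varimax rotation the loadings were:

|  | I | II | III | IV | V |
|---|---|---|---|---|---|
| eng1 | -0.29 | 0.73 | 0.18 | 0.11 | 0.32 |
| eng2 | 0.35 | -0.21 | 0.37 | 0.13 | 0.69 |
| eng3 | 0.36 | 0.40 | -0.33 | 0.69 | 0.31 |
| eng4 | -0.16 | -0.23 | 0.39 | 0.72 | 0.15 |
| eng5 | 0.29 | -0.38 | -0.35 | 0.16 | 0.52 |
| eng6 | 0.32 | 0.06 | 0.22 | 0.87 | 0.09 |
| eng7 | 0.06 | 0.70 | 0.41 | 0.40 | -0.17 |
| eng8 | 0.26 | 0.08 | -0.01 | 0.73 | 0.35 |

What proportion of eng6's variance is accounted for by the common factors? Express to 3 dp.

0.919

h² = 0.32² + 0.06² + 0.22² + 0.87² + 0.09² = 0.1024 + 0.0036 + 0.0484 + 0.7569 + 0.0081 = 0.9194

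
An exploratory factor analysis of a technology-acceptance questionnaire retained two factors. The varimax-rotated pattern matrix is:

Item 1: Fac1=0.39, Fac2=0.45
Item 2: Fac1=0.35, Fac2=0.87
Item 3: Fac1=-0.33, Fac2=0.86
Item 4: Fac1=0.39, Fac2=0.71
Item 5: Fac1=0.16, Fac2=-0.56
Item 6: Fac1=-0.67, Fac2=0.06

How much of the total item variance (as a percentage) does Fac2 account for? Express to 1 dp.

SS loadings for Fac2 = 0.45² + 0.87² + 0.86² + 0.71² + (-0.56)² + 0.06² = 2.5203
With 6 standardized items, total variance = 6. Proportion = 2.5203/6 = 0.4201 → 42.01%.

42.0%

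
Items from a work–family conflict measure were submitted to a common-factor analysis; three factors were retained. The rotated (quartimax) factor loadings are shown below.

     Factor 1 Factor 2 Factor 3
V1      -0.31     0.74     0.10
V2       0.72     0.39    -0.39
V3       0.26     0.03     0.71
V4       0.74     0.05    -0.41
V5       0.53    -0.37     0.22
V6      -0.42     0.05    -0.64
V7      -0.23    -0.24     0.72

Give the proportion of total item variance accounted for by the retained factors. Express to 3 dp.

SS loadings by factor: 1.7399, 0.9001, 1.8107; total = 4.4507.
Total variance with 7 standardized items is 7, so the solution explains 4.4507/7 = 0.6358.

0.636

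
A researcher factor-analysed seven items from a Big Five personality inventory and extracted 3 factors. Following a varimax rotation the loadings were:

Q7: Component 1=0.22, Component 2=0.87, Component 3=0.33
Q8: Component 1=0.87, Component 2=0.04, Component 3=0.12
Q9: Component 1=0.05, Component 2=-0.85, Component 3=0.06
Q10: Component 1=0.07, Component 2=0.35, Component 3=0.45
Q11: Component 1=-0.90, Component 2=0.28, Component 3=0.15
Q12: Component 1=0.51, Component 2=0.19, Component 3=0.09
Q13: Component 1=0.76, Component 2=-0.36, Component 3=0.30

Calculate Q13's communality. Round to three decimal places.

h² = 0.76² + (-0.36)² + 0.30² = 0.5776 + 0.1296 + 0.0900 = 0.7972

0.797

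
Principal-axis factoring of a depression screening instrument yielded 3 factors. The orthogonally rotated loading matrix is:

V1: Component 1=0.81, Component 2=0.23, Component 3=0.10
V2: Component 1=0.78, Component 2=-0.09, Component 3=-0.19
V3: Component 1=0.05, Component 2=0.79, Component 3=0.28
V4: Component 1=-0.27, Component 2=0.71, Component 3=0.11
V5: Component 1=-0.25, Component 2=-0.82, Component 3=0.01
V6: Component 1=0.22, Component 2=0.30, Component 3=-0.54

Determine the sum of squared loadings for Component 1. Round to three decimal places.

1.451

SS loadings for Component 1 = 0.81² + 0.78² + 0.05² + (-0.27)² + (-0.25)² + 0.22² = 0.6561 + 0.6084 + 0.0025 + 0.0729 + 0.0625 + 0.0484 = 1.4508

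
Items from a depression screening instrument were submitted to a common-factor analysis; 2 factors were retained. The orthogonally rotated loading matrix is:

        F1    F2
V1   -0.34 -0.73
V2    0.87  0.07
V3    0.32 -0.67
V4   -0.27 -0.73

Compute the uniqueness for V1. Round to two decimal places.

0.35

h² = (-0.34)² + (-0.73)² = 0.1156 + 0.5329 = 0.6485
Uniqueness u² = 1 − h² = 1 − 0.6485 = 0.3515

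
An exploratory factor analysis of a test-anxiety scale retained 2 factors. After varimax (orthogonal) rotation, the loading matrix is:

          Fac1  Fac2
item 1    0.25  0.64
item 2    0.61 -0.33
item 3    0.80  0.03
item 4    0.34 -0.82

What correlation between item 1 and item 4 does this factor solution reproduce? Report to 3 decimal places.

r̂ = Σ λ_i·λ_j across factors = (0.25)(0.34) + (0.64)(-0.82)
  = +0.0850 -0.5248 = -0.4398

-0.440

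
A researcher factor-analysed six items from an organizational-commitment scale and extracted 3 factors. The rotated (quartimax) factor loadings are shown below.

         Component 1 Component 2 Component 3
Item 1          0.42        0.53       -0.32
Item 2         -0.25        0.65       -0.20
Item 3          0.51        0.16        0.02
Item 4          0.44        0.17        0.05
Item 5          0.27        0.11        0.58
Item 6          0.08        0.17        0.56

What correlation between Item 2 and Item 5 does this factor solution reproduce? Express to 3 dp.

-0.112

r̂ = Σ λ_i·λ_j across factors = (-0.25)(0.27) + (0.65)(0.11) + (-0.20)(0.58)
  = -0.0675 +0.0715 -0.1160 = -0.1120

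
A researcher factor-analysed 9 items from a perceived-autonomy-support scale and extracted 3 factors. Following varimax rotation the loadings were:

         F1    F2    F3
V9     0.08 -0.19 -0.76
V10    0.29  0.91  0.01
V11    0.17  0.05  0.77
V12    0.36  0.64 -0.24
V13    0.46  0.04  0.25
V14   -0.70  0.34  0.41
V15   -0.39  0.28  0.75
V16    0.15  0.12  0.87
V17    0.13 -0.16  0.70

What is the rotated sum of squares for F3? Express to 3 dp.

SS loadings for F3 = (-0.76)² + 0.01² + 0.77² + (-0.24)² + 0.25² + 0.41² + 0.75² + 0.87² + 0.70² = 0.5776 + 0.0001 + 0.5929 + 0.0576 + 0.0625 + 0.1681 + 0.5625 + 0.7569 + 0.4900 = 3.2682

3.268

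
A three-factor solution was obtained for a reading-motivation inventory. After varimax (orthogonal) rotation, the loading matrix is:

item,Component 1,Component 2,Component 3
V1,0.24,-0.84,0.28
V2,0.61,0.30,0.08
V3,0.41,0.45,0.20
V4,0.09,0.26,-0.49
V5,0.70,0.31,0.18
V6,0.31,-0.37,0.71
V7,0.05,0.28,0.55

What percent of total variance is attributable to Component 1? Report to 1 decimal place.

17.1%

SS loadings for Component 1 = 0.24² + 0.61² + 0.41² + 0.09² + 0.70² + 0.31² + 0.05² = 1.1945
With 7 standardized items, total variance = 7. Proportion = 1.1945/7 = 0.1706 → 17.06%.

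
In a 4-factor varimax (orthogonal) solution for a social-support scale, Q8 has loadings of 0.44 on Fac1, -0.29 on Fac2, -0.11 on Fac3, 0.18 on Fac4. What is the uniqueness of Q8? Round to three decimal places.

0.678

h² = 0.44² + (-0.29)² + (-0.11)² + 0.18² = 0.1936 + 0.0841 + 0.0121 + 0.0324 = 0.3222
Uniqueness u² = 1 − h² = 1 − 0.3222 = 0.6778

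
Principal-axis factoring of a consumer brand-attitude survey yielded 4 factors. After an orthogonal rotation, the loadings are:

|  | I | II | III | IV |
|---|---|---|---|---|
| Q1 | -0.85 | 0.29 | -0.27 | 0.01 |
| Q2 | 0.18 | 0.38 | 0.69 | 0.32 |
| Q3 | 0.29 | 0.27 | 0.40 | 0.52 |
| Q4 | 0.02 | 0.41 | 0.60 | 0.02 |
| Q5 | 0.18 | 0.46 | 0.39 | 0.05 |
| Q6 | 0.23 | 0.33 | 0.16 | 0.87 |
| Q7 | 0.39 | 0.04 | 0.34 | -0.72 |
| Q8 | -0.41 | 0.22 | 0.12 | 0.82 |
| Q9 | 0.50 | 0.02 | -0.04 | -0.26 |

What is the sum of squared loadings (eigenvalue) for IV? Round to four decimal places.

2.3911

SS loadings for IV = 0.01² + 0.32² + 0.52² + 0.02² + 0.05² + 0.87² + (-0.72)² + 0.82² + (-0.26)² = 0.0001 + 0.1024 + 0.2704 + 0.0004 + 0.0025 + 0.7569 + 0.5184 + 0.6724 + 0.0676 = 2.3911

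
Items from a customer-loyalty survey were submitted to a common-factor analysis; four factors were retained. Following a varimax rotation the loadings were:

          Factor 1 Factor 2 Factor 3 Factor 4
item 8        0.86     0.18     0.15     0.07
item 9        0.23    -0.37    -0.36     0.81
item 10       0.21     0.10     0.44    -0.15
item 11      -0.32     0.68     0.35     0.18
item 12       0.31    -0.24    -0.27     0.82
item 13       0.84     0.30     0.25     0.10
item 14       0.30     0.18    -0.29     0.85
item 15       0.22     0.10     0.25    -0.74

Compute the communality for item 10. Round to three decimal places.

0.270

h² = 0.21² + 0.10² + 0.44² + (-0.15)² = 0.0441 + 0.0100 + 0.1936 + 0.0225 = 0.2702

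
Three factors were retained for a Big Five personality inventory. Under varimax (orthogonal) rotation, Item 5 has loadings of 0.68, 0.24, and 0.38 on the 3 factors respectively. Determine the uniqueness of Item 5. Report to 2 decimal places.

0.34

h² = 0.68² + 0.24² + 0.38² = 0.4624 + 0.0576 + 0.1444 = 0.6644
Uniqueness u² = 1 − h² = 1 − 0.6644 = 0.3356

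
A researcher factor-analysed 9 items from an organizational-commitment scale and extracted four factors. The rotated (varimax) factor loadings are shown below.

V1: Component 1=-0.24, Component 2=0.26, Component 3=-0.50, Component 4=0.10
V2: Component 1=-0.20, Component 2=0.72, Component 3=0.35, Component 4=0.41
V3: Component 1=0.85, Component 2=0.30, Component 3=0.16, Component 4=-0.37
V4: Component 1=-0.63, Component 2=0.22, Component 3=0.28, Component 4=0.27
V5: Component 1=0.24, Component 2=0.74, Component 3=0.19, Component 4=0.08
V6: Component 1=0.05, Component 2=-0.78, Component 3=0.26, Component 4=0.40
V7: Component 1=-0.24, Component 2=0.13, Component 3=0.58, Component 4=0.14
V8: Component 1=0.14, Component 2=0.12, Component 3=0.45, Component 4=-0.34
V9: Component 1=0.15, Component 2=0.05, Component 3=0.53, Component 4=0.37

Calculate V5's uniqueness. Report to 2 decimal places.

h² = 0.24² + 0.74² + 0.19² + 0.08² = 0.0576 + 0.5476 + 0.0361 + 0.0064 = 0.6477
Uniqueness u² = 1 − h² = 1 − 0.6477 = 0.3523

0.35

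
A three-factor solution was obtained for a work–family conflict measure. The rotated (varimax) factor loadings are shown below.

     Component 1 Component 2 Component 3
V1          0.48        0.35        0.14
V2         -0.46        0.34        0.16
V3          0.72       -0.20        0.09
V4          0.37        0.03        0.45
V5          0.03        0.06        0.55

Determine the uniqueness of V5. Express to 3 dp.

0.693

h² = 0.03² + 0.06² + 0.55² = 0.0009 + 0.0036 + 0.3025 = 0.3070
Uniqueness u² = 1 − h² = 1 − 0.3070 = 0.6930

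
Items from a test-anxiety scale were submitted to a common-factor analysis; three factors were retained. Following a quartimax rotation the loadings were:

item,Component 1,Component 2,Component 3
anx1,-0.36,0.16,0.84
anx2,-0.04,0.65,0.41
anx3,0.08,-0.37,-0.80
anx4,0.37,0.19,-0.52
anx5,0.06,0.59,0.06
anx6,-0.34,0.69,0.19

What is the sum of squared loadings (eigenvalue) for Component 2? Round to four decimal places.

SS loadings for Component 2 = 0.16² + 0.65² + (-0.37)² + 0.19² + 0.59² + 0.69² = 0.0256 + 0.4225 + 0.1369 + 0.0361 + 0.3481 + 0.4761 = 1.4453

1.4453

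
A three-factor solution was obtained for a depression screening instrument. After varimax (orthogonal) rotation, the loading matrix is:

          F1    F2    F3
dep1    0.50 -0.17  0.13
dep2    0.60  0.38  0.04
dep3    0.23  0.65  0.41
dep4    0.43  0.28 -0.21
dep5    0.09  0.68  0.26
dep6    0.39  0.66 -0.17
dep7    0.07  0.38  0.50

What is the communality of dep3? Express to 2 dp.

0.64

h² = 0.23² + 0.65² + 0.41² = 0.0529 + 0.4225 + 0.1681 = 0.6435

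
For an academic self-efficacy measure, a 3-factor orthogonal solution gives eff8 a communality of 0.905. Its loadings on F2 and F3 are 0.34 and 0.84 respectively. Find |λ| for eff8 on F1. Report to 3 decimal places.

0.289

Under orthogonal rotation h² = Σλ², so λ_F1² = h² − (0.8212) = 0.905 − 0.8212 = 0.0838.
|λ| = √0.0838 = 0.2895.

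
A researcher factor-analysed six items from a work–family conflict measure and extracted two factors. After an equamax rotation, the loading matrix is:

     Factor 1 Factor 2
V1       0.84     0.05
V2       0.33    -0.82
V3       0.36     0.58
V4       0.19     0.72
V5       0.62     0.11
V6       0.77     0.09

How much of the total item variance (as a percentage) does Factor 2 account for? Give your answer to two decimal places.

SS loadings for Factor 2 = 0.05² + (-0.82)² + 0.58² + 0.72² + 0.11² + 0.09² = 1.5499
With 6 standardized items, total variance = 6. Proportion = 1.5499/6 = 0.2583 → 25.83%.

25.83%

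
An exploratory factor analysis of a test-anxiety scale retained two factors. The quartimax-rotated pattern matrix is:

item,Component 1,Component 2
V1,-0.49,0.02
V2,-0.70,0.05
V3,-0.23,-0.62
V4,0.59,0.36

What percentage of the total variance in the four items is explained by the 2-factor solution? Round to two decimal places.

41.20%

Communalities: 0.2405, 0.4925, 0.4373, 0.4777; Σh² = 1.6480.
Total variance with 4 standardized items is 4, so the solution explains 1.6480/4 = 0.4120 = 41.20%.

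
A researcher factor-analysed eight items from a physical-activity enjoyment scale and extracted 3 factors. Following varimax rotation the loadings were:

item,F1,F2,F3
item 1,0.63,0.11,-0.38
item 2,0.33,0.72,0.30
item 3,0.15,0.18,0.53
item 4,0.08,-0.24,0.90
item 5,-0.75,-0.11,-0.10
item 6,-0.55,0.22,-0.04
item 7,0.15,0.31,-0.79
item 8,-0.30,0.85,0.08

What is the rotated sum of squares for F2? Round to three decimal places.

1.500

SS loadings for F2 = 0.11² + 0.72² + 0.18² + (-0.24)² + (-0.11)² + 0.22² + 0.31² + 0.85² = 0.0121 + 0.5184 + 0.0324 + 0.0576 + 0.0121 + 0.0484 + 0.0961 + 0.7225 = 1.4996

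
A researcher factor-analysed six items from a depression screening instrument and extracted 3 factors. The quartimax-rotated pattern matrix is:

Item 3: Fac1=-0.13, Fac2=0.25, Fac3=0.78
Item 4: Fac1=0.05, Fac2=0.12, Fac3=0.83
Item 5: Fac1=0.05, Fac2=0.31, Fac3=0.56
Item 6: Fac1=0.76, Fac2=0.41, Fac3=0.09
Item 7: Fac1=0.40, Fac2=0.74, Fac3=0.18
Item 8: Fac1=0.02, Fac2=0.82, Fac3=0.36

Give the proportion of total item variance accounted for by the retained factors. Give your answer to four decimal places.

0.6837

Communalities: 0.6878, 0.7058, 0.4122, 0.7538, 0.7400, 0.8024; Σh² = 4.1020.
Total variance with 6 standardized items is 6, so the solution explains 4.1020/6 = 0.6837.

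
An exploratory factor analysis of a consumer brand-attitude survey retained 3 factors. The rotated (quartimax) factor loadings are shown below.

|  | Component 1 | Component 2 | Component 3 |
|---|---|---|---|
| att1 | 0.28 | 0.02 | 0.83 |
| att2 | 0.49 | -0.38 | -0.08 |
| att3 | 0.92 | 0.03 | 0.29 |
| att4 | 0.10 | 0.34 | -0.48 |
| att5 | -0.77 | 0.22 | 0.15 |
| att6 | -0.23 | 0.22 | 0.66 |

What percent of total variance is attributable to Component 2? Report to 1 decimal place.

SS loadings for Component 2 = 0.02² + (-0.38)² + 0.03² + 0.34² + 0.22² + 0.22² = 0.3581
With 6 standardized items, total variance = 6. Proportion = 0.3581/6 = 0.0597 → 5.97%.

6.0%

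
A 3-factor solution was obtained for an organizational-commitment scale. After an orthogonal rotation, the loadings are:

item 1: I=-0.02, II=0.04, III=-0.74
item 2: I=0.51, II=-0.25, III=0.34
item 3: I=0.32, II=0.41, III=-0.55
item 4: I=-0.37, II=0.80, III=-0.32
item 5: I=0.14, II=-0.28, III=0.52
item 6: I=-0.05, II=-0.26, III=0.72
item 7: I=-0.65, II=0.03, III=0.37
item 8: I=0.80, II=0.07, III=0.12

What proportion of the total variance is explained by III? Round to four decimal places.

SS loadings for III = (-0.74)² + 0.34² + (-0.55)² + (-0.32)² + 0.52² + 0.72² + 0.37² + 0.12² = 2.0082
Proportion of variance = 2.0082 / 8 = 0.2510.

0.2510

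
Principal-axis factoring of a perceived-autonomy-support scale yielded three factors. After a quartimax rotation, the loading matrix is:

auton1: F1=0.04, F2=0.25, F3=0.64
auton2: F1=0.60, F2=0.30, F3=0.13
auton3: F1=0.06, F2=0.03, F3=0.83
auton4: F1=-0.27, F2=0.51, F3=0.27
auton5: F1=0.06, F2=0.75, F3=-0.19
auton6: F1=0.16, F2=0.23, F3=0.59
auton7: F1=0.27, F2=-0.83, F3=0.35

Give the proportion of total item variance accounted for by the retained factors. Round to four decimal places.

Communalities: 0.4737, 0.4669, 0.6934, 0.4059, 0.6022, 0.4266, 0.8843; Σh² = 3.9530.
Total variance with 7 standardized items is 7, so the solution explains 3.9530/7 = 0.5647.

0.5647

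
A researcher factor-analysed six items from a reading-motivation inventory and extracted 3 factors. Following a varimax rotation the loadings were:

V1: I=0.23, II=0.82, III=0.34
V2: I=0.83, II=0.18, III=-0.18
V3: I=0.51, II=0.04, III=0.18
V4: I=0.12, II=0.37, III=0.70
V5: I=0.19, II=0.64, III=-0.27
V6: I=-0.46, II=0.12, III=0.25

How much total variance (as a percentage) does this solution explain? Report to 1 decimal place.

55.6%

Communalities: 0.8409, 0.7537, 0.2941, 0.6413, 0.5186, 0.2885; Σh² = 3.3371.
Total variance with 6 standardized items is 6, so the solution explains 3.3371/6 = 0.5562 = 55.62%.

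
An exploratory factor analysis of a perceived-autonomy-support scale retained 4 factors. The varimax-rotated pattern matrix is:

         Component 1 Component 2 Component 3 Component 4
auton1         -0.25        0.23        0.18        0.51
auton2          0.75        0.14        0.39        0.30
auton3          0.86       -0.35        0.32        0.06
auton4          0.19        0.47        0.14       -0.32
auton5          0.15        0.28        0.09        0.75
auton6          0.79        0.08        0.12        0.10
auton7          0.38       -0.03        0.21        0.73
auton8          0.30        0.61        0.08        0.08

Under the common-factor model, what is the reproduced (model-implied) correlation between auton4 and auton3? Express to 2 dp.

r̂ = Σ λ_i·λ_j across factors = (0.19)(0.86) + (0.47)(-0.35) + (0.14)(0.32) + (-0.32)(0.06)
  = +0.1634 -0.1645 +0.0448 -0.0192 = 0.0245

0.02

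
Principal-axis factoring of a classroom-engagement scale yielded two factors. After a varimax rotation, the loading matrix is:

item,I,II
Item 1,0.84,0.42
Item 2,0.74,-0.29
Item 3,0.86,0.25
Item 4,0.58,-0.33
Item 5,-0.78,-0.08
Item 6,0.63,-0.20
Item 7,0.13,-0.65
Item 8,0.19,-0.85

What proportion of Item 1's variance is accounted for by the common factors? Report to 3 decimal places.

h² = 0.84² + 0.42² = 0.7056 + 0.1764 = 0.8820

0.882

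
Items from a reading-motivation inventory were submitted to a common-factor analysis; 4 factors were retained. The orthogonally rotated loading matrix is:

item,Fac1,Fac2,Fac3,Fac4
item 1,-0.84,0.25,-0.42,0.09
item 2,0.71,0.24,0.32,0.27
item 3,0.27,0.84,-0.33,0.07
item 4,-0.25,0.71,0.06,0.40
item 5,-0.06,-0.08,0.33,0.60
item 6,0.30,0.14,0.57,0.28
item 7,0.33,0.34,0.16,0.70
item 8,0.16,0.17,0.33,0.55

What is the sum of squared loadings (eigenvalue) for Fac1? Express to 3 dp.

1.573

SS loadings for Fac1 = (-0.84)² + 0.71² + 0.27² + (-0.25)² + (-0.06)² + 0.30² + 0.33² + 0.16² = 0.7056 + 0.5041 + 0.0729 + 0.0625 + 0.0036 + 0.0900 + 0.1089 + 0.0256 = 1.5732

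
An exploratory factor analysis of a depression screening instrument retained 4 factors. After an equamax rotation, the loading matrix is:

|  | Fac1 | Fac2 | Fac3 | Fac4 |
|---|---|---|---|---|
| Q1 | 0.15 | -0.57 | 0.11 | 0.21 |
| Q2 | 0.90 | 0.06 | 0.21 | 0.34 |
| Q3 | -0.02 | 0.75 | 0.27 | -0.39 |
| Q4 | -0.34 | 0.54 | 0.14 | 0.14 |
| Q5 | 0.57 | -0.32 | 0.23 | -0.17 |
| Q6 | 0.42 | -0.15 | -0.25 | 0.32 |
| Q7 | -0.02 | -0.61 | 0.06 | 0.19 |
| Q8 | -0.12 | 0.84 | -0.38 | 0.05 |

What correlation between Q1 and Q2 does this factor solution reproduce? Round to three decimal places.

r̂ = Σ λ_i·λ_j across factors = (0.15)(0.90) + (-0.57)(0.06) + (0.11)(0.21) + (0.21)(0.34)
  = +0.1350 -0.0342 +0.0231 +0.0714 = 0.1953

0.195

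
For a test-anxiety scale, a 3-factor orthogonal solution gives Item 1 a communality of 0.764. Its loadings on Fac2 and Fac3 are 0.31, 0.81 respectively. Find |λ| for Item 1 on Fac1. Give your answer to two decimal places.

Under orthogonal rotation h² = Σλ², so λ_Fac1² = h² − (0.7522) = 0.764 − 0.7522 = 0.0118.
|λ| = √0.0118 = 0.1086.

0.11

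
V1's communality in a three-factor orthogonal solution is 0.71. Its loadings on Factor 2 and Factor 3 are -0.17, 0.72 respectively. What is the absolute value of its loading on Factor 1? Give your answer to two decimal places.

Under orthogonal rotation h² = Σλ², so λ_Factor 1² = h² − (0.5473) = 0.71 − 0.5473 = 0.1627.
|λ| = √0.1627 = 0.4034.

0.40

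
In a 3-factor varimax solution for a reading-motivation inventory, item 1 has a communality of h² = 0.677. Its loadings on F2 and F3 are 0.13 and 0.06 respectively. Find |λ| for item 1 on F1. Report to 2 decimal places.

Under orthogonal rotation h² = Σλ², so λ_F1² = h² − (0.0205) = 0.677 − 0.0205 = 0.6565.
|λ| = √0.6565 = 0.8102.

0.81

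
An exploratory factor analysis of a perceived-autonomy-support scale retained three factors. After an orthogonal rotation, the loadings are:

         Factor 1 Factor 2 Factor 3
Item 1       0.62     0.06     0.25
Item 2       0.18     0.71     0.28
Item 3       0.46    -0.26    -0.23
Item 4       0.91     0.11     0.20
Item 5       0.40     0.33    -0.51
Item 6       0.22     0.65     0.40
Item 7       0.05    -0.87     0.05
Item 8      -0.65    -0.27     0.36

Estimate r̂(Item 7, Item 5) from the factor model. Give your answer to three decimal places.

-0.293

r̂ = Σ λ_i·λ_j across factors = (0.05)(0.40) + (-0.87)(0.33) + (0.05)(-0.51)
  = +0.0200 -0.2871 -0.0255 = -0.2926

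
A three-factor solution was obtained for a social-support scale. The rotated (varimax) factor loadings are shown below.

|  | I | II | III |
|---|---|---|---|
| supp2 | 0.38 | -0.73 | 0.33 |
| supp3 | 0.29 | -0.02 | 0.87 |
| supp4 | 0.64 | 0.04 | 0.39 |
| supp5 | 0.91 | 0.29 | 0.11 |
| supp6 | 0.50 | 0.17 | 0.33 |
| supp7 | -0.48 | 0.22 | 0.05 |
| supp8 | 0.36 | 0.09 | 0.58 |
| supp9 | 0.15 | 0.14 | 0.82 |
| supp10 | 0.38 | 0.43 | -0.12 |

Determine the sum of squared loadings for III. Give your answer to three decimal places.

2.165

SS loadings for III = 0.33² + 0.87² + 0.39² + 0.11² + 0.33² + 0.05² + 0.58² + 0.82² + (-0.12)² = 0.1089 + 0.7569 + 0.1521 + 0.0121 + 0.1089 + 0.0025 + 0.3364 + 0.6724 + 0.0144 = 2.1646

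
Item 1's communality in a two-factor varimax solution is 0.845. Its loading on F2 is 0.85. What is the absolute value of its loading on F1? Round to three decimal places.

Under orthogonal rotation h² = Σλ², so λ_F1² = h² − (0.7225) = 0.845 − 0.7225 = 0.1225.
|λ| = √0.1225 = 0.3500.

0.350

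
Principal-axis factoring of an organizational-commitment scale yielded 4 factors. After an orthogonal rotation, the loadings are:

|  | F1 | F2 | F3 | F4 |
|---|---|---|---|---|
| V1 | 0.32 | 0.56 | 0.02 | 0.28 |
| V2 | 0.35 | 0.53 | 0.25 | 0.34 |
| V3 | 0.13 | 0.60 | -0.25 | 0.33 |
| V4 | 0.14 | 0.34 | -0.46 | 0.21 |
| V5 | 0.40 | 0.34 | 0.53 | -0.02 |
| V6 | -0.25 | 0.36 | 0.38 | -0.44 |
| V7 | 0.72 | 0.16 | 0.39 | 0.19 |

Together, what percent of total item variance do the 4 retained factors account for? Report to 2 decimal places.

54.78%

Communalities: 0.4948, 0.5815, 0.5483, 0.3909, 0.5569, 0.5301, 0.7322; Σh² = 3.8347.
Total variance with 7 standardized items is 7, so the solution explains 3.8347/7 = 0.5478 = 54.78%.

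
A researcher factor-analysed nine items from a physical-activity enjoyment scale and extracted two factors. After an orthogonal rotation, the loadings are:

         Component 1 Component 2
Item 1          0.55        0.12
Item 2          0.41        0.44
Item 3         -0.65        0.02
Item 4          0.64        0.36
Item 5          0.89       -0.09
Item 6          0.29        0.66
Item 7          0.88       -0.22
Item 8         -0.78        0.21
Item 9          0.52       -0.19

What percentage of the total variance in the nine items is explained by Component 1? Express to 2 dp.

SS loadings for Component 1 = 0.55² + 0.41² + (-0.65)² + 0.64² + 0.89² + 0.29² + 0.88² + (-0.78)² + 0.52² = 3.8321
With 9 standardized items, total variance = 9. Proportion = 3.8321/9 = 0.4258 → 42.58%.

42.58%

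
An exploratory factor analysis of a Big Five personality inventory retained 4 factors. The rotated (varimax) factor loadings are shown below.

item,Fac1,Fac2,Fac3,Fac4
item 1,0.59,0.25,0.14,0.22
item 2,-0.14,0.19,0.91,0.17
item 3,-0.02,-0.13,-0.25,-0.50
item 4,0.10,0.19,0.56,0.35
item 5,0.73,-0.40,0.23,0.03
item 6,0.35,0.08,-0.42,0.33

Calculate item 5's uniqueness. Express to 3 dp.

h² = 0.73² + (-0.40)² + 0.23² + 0.03² = 0.5329 + 0.1600 + 0.0529 + 0.0009 = 0.7467
Uniqueness u² = 1 − h² = 1 − 0.7467 = 0.2533

0.253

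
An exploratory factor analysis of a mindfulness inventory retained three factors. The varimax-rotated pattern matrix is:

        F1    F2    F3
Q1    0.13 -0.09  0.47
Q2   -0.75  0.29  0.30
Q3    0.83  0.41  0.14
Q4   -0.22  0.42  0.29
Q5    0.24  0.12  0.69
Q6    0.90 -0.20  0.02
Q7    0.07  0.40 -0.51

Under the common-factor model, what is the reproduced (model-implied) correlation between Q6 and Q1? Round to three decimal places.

0.144

r̂ = Σ λ_i·λ_j across factors = (0.90)(0.13) + (-0.20)(-0.09) + (0.02)(0.47)
  = +0.1170 +0.0180 +0.0094 = 0.1444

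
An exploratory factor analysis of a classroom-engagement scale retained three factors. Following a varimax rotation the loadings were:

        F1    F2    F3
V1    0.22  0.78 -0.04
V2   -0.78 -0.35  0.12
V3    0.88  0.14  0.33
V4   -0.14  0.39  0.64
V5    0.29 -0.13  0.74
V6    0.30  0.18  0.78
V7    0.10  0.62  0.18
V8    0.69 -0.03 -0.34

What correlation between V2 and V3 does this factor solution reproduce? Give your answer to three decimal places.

-0.696

r̂ = Σ λ_i·λ_j across factors = (-0.78)(0.88) + (-0.35)(0.14) + (0.12)(0.33)
  = -0.6864 -0.0490 +0.0396 = -0.6958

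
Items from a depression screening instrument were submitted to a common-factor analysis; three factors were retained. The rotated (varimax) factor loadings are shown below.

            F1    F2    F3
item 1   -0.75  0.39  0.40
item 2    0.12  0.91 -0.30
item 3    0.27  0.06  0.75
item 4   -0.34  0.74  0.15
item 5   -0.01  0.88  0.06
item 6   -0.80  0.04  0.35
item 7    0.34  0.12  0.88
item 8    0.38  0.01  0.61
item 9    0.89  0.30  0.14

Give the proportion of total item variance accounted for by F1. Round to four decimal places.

0.2731

SS loadings for F1 = (-0.75)² + 0.12² + 0.27² + (-0.34)² + (-0.01)² + (-0.80)² + 0.34² + 0.38² + 0.89² = 2.4576
Proportion of variance = 2.4576 / 9 = 0.2731.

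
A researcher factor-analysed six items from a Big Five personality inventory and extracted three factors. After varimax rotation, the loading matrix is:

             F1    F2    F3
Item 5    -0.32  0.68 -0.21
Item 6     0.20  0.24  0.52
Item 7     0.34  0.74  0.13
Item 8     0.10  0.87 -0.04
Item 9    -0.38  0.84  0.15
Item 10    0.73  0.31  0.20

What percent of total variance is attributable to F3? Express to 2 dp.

6.59%

SS loadings for F3 = (-0.21)² + 0.52² + 0.13² + (-0.04)² + 0.15² + 0.20² = 0.3955
With 6 standardized items, total variance = 6. Proportion = 0.3955/6 = 0.0659 → 6.59%.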